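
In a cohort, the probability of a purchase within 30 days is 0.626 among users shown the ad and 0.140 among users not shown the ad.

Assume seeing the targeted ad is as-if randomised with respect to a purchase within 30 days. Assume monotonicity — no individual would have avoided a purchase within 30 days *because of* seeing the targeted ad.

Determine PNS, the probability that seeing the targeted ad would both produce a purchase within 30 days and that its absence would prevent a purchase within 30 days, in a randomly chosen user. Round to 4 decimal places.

Let p₁ = 0.626, p₀ = 0.14.
Under exogeneity and monotonicity, PNS = p₁ − p₀.
PNS = 0.626 − 0.14 = 0.486

PNS ≈ 0.4860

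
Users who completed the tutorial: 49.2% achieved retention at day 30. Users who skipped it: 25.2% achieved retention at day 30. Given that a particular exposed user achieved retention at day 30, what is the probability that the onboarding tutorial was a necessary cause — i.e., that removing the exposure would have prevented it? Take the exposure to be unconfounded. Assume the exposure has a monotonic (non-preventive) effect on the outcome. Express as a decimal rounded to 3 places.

PN ≈ 0.488

p₁ = 0.492, p₀ = 0.252.
Under exogeneity and monotonicity, PN = (p₁ − p₀) / p₁.
PN = (0.492 − 0.252) / 0.492 = 0.24 / 0.492 ≈ 0.4878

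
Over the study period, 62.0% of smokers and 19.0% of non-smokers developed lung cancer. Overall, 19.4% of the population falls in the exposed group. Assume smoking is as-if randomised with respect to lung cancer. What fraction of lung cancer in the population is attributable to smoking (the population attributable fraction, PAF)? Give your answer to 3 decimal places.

p₁ = 0.62, p₀ = 0.19.
Overall risk P(Y=1) = π·p₁ + (1−π)·p₀ = 0.194×0.62 + 0.806×0.19 = 0.27342.
Under exogeneity, PAF = [P(Y=1) − p₀] / P(Y=1).
PAF = (0.27342 − 0.19) / 0.27342 ≈ 0.3051

PAF ≈ 0.305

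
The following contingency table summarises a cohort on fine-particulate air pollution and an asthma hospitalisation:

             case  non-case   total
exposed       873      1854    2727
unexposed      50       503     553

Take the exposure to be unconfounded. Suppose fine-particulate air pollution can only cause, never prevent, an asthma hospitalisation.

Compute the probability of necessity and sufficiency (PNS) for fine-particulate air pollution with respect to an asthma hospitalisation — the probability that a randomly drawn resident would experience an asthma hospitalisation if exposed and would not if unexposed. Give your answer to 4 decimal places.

PNS ≈ 0.2297

p₁ = P(outcome | exposed) = 873/2727 = 0.32013
p₀ = P(outcome | unexposed) = 50/553 = 0.090416
Under exogeneity and monotonicity, PNS = p₁ − p₀.
PNS = 0.32013 − 0.090416 = 0.22972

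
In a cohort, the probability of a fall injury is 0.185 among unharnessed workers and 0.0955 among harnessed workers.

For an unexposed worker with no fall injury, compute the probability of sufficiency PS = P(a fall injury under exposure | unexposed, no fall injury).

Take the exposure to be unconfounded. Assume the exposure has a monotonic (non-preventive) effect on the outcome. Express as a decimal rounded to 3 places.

PS ≈ 0.099

Let p₁ = 0.185, p₀ = 0.0955.
Under exogeneity and monotonicity, PS = (p₁ − p₀) / (1 − p₀).
PS = (0.185 − 0.0955) / (1 − 0.0955) = 0.0895 / 0.9045 ≈ 0.0989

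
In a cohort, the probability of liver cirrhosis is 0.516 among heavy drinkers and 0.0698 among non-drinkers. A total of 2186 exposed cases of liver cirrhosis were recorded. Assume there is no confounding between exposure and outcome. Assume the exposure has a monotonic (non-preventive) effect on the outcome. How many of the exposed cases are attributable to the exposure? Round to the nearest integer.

about 1890 cases

Let p₁ = 0.516, p₀ = 0.0698.
PN = (p₁ − p₀)/p₁ = (0.516 − 0.0698) / 0.516 ≈ 0.86473.
Attributable cases ≈ PN × (exposed cases) = 0.86473 × 2186 ≈ 1890.30.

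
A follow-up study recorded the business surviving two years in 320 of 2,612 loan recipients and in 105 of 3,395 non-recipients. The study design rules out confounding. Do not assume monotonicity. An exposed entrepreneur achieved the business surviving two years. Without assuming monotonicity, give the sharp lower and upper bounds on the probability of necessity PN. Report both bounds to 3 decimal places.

0.748 ≤ PN ≤ 1.000

p₁ = P(outcome | exposed) = 320/2612 = 0.12251
p₀ = P(outcome | unexposed) = 105/3395 = 0.030928
Under exogeneity alone the bounds on PN are max{0,(p₁−p₀)/p₁} ≤ PN ≤ min{1,(1−p₀)/p₁}.
  lower = (p₁ − p₀)/p₁ = 0.091584 / 0.12251 ≈ 0.7476
  upper = min{1, (1 − p₀)/p₁} = 0.96907 / 0.12251 ≈ 7.9101 → capped at 1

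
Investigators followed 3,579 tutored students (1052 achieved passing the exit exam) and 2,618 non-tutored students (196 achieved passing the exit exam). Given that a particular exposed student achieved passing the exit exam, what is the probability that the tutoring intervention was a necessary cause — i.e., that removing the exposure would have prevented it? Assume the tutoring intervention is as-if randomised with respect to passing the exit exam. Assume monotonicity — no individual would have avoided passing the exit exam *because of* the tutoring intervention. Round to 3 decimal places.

p₁ = P(outcome | exposed) = 1052/3579 = 0.29394
p₀ = P(outcome | unexposed) = 196/2618 = 0.074866
Under exogeneity and monotonicity, PN = (p₁ − p₀) / p₁.
PN = (0.29394 − 0.074866) / 0.29394 = 0.21907 / 0.29394 ≈ 0.7453

PN ≈ 0.745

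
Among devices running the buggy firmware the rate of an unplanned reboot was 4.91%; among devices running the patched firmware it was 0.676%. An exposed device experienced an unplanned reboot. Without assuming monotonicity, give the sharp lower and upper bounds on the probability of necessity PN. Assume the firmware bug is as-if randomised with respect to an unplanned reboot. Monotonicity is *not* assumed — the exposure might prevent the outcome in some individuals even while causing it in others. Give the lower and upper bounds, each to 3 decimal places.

0.862 ≤ PN ≤ 1.000

p₁ = 0.0491, p₀ = 0.00676.
Under exogeneity alone the bounds on PN are max{0,(p₁−p₀)/p₁} ≤ PN ≤ min{1,(1−p₀)/p₁}.
  lower = (p₁ − p₀)/p₁ = 0.04234 / 0.0491 ≈ 0.8623
  upper = min{1, (1 − p₀)/p₁} = 0.99324 / 0.0491 ≈ 20.2289 → capped at 1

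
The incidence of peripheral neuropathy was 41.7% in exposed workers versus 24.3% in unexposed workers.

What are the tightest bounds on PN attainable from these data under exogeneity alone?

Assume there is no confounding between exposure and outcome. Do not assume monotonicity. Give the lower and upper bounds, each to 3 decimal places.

p₁ = 0.417, p₀ = 0.243.
Under exogeneity alone the bounds on PN are max{0,(p₁−p₀)/p₁} ≤ PN ≤ min{1,(1−p₀)/p₁}.
  lower = (p₁ − p₀)/p₁ = 0.174 / 0.417 ≈ 0.4173
  upper = min{1, (1 − p₀)/p₁} = 0.757 / 0.417 ≈ 1.8153 → capped at 1

0.417 ≤ PN ≤ 1.000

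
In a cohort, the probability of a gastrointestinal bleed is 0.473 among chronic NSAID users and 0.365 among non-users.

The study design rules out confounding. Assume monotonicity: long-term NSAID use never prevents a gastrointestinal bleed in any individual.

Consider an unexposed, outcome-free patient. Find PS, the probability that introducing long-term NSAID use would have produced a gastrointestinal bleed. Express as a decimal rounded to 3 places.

Let p₁ = 0.473, p₀ = 0.365.
Under exogeneity and monotonicity, PS = (p₁ − p₀) / (1 − p₀).
PS = (0.473 − 0.365) / (1 − 0.365) = 0.108 / 0.635 ≈ 0.1701

PS ≈ 0.170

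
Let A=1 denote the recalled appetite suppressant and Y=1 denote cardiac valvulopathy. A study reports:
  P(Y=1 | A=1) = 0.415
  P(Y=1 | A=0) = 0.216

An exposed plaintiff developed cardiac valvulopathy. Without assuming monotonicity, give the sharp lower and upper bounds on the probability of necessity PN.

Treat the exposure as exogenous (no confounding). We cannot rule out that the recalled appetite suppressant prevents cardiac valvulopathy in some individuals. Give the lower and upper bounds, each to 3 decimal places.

0.480 ≤ PN ≤ 1.000

Let p₁ = 0.415, p₀ = 0.216.
Under exogeneity alone the bounds on PN are max{0,(p₁−p₀)/p₁} ≤ PN ≤ min{1,(1−p₀)/p₁}.
  lower = (p₁ − p₀)/p₁ = 0.199 / 0.415 ≈ 0.4795
  upper = min{1, (1 − p₀)/p₁} = 0.784 / 0.415 ≈ 1.8892 → capped at 1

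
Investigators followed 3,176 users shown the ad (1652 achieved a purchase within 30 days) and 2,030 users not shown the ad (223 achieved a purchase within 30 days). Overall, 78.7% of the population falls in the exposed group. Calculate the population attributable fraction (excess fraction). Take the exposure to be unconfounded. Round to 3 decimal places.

PAF ≈ 0.746

p₁ = P(outcome | exposed) = 1652/3176 = 0.52015
p₀ = P(outcome | unexposed) = 223/2030 = 0.10985
Overall risk P(Y=1) = π·p₁ + (1−π)·p₀ = 0.787×0.52015 + 0.213×0.10985 = 0.43276.
Under exogeneity, PAF = [P(Y=1) − p₀] / P(Y=1).
PAF = (0.43276 − 0.10985) / 0.43276 ≈ 0.7462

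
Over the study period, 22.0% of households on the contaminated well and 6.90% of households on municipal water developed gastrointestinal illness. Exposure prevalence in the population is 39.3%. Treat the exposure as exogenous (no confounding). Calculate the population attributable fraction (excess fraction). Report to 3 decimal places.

p₁ = 0.22, p₀ = 0.069.
Overall risk P(Y=1) = π·p₁ + (1−π)·p₀ = 0.393×0.22 + 0.607×0.069 = 0.12834.
Under exogeneity, PAF = [P(Y=1) − p₀] / P(Y=1).
PAF = (0.12834 − 0.069) / 0.12834 ≈ 0.4624

PAF ≈ 0.462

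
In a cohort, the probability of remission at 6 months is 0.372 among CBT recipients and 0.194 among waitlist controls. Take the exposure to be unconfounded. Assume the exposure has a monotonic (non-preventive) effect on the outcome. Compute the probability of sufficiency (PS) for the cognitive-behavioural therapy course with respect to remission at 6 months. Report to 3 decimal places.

Let p₁ = 0.372, p₀ = 0.194.
Under exogeneity and monotonicity, PS = (p₁ − p₀) / (1 − p₀).
PS = (0.372 − 0.194) / (1 − 0.194) = 0.178 / 0.806 ≈ 0.2208

PS ≈ 0.221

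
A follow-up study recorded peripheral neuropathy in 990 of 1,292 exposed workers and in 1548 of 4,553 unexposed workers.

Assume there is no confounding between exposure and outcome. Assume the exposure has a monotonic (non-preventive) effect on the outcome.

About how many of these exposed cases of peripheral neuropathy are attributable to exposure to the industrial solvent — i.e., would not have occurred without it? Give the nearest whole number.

p₁ = P(outcome | exposed) = 990/1292 = 0.76625
p₀ = P(outcome | unexposed) = 1548/4553 = 0.34
PN = (p₁ − p₀)/p₁ = (0.76625 − 0.34) / 0.76625 ≈ 0.55629.
Attributable cases ≈ PN × (exposed cases) = 0.55629 × 990 ≈ 550.73.

about 551 cases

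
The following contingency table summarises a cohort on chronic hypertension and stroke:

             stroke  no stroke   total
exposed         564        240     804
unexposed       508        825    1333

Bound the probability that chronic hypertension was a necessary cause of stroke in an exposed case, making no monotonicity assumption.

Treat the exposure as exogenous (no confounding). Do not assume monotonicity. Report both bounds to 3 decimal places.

p₁ = P(outcome | exposed) = 564/804 = 0.70149
p₀ = P(outcome | unexposed) = 508/1333 = 0.3811
Under exogeneity alone the bounds on PN are max{0,(p₁−p₀)/p₁} ≤ PN ≤ min{1,(1−p₀)/p₁}.
  lower = (p₁ − p₀)/p₁ = 0.3204 / 0.70149 ≈ 0.4567
  upper = min{1, (1 − p₀)/p₁} = 0.6189 / 0.70149 ≈ 0.8823

0.457 ≤ PN ≤ 0.882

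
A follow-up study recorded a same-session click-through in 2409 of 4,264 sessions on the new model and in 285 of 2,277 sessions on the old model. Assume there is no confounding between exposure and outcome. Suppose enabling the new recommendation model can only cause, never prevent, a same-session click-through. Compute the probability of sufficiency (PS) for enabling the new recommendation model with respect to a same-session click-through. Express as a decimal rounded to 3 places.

PS ≈ 0.503

p₁ = P(outcome | exposed) = 2409/4264 = 0.56496
p₀ = P(outcome | unexposed) = 285/2277 = 0.12516
Under exogeneity and monotonicity, PS = (p₁ − p₀) / (1 − p₀).
PS = (0.56496 − 0.12516) / (1 − 0.12516) = 0.4398 / 0.87484 ≈ 0.5027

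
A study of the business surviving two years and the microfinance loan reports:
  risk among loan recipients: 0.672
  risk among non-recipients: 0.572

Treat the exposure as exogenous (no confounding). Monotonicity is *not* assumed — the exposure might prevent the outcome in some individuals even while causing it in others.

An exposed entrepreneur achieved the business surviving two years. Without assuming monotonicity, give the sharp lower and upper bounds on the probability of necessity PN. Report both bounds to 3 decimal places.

0.149 ≤ PN ≤ 0.637

Let p₁ = 0.672, p₀ = 0.572.
Under exogeneity alone the bounds on PN are max{0,(p₁−p₀)/p₁} ≤ PN ≤ min{1,(1−p₀)/p₁}.
  lower = (p₁ − p₀)/p₁ = 0.1 / 0.672 ≈ 0.1488
  upper = min{1, (1 − p₀)/p₁} = 0.428 / 0.672 ≈ 0.6369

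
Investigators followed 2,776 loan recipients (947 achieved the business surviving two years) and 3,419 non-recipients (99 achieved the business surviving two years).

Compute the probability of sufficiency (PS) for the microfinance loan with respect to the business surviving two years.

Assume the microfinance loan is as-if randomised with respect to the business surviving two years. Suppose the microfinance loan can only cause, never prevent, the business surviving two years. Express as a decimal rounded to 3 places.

p₁ = P(outcome | exposed) = 947/2776 = 0.34114
p₀ = P(outcome | unexposed) = 99/3419 = 0.028956
Under exogeneity and monotonicity, PS = (p₁ − p₀) / (1 − p₀).
PS = (0.34114 − 0.028956) / (1 − 0.028956) = 0.31218 / 0.97104 ≈ 0.3215

PS ≈ 0.321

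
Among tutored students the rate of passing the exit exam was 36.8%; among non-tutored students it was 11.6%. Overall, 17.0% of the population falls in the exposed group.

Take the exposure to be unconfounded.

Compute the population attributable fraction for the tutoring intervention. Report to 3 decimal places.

p₁ = 0.368, p₀ = 0.116.
Overall risk P(Y=1) = π·p₁ + (1−π)·p₀ = 0.17×0.368 + 0.83×0.116 = 0.15884.
Under exogeneity, PAF = [P(Y=1) − p₀] / P(Y=1).
PAF = (0.15884 − 0.116) / 0.15884 ≈ 0.2697

PAF ≈ 0.270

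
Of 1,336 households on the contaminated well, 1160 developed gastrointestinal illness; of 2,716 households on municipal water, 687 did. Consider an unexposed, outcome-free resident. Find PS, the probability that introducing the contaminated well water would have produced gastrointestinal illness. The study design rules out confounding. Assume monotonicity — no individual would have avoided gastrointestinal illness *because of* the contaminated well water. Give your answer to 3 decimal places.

p₁ = P(outcome | exposed) = 1160/1336 = 0.86826
p₀ = P(outcome | unexposed) = 687/2716 = 0.25295
Under exogeneity and monotonicity, PS = (p₁ − p₀) / (1 − p₀).
PS = (0.86826 − 0.25295) / (1 − 0.25295) = 0.61532 / 0.74705 ≈ 0.8237

PS ≈ 0.824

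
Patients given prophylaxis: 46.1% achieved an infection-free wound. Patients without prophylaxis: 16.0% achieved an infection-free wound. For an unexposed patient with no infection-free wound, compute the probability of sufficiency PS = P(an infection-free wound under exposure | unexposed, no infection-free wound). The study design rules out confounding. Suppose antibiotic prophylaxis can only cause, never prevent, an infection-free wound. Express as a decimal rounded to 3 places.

p₁ = 0.461, p₀ = 0.16.
Under exogeneity and monotonicity, PS = (p₁ − p₀) / (1 − p₀).
PS = (0.461 − 0.16) / (1 − 0.16) = 0.301 / 0.84 ≈ 0.3583

PS ≈ 0.358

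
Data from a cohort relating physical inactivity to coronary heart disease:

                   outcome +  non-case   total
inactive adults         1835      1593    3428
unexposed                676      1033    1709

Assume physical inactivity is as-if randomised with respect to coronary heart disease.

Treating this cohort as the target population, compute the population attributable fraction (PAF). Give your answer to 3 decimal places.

PAF ≈ 0.191

p₁ = P(outcome | exposed) = 1835/3428 = 0.5353
p₀ = P(outcome | unexposed) = 676/1709 = 0.39555
Exposure prevalence π = 3428/5137 = 0.66732; overall risk P(Y=1) = 0.48881.
Under exogeneity, PAF = [P(Y=1) − p₀]/P(Y=1).
PAF = (0.48881 − 0.39555) / 0.48881 ≈ 0.1908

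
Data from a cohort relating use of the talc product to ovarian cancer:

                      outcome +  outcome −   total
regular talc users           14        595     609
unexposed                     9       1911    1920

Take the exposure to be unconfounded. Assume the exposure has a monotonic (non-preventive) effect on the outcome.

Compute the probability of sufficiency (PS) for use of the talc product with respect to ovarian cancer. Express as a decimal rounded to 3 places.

p₁ = P(outcome | exposed) = 14/609 = 0.022989
p₀ = P(outcome | unexposed) = 9/1920 = 0.0046875
Under exogeneity and monotonicity, PS = (p₁ − p₀)/(1 − p₀).
PS = (0.022989 − 0.0046875) / 0.99531 ≈ 0.0184

PS ≈ 0.018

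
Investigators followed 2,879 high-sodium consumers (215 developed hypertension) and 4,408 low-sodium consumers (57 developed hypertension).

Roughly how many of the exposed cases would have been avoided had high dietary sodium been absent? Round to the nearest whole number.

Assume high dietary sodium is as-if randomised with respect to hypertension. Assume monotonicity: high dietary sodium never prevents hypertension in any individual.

p₁ = P(outcome | exposed) = 215/2879 = 0.074679
p₀ = P(outcome | unexposed) = 57/4408 = 0.012931
PN = (p₁ − p₀)/p₁ = (0.074679 − 0.012931) / 0.074679 ≈ 0.82684.
Attributable cases ≈ PN × (exposed cases) = 0.82684 × 215 ≈ 177.77.

about 178 cases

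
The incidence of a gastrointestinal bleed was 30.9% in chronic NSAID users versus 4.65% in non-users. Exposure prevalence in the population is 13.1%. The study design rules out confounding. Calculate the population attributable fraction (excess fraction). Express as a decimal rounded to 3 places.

p₁ = 0.309, p₀ = 0.0465.
Overall risk P(Y=1) = π·p₁ + (1−π)·p₀ = 0.131×0.309 + 0.869×0.0465 = 0.080888.
Under exogeneity, PAF = [P(Y=1) − p₀] / P(Y=1).
PAF = (0.080888 − 0.0465) / 0.080888 ≈ 0.4251

PAF ≈ 0.425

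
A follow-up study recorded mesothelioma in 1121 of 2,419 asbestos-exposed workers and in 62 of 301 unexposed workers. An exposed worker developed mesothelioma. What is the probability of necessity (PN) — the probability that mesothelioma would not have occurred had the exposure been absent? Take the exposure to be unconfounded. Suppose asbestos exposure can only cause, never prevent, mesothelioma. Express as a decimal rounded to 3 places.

PN ≈ 0.556

p₁ = P(outcome | exposed) = 1121/2419 = 0.46341
p₀ = P(outcome | unexposed) = 62/301 = 0.20598
Under exogeneity and monotonicity, PN = (p₁ − p₀) / p₁.
PN = (0.46341 − 0.20598) / 0.46341 = 0.25743 / 0.46341 ≈ 0.5555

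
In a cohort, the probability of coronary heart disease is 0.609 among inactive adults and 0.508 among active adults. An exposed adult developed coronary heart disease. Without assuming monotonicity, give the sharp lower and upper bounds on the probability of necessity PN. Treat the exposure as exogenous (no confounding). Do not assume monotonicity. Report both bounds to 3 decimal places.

0.166 ≤ PN ≤ 0.808

Let p₁ = 0.609, p₀ = 0.508.
Under exogeneity alone the bounds on PN are max{0,(p₁−p₀)/p₁} ≤ PN ≤ min{1,(1−p₀)/p₁}.
  lower = (p₁ − p₀)/p₁ = 0.101 / 0.609 ≈ 0.1658
  upper = min{1, (1 − p₀)/p₁} = 0.492 / 0.609 ≈ 0.8079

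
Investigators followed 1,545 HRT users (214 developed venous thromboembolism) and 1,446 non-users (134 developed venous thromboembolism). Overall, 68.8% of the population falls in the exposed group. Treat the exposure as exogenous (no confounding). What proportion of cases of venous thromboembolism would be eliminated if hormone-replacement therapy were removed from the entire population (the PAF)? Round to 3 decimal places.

p₁ = P(outcome | exposed) = 214/1545 = 0.13851
p₀ = P(outcome | unexposed) = 134/1446 = 0.092669
Overall risk P(Y=1) = π·p₁ + (1−π)·p₀ = 0.688×0.13851 + 0.312×0.092669 = 0.12421.
Under exogeneity, PAF = [P(Y=1) − p₀] / P(Y=1).
PAF = (0.12421 − 0.092669) / 0.12421 ≈ 0.2539

PAF ≈ 0.254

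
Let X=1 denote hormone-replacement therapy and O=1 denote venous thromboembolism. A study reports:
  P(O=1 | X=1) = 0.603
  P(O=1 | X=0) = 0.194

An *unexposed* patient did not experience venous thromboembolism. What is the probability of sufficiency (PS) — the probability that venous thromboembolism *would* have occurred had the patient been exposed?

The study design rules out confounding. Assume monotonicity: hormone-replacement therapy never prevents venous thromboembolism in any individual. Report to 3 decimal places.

Let p₁ = 0.603, p₀ = 0.194.
Under exogeneity and monotonicity, PS = (p₁ − p₀) / (1 − p₀).
PS = (0.603 − 0.194) / (1 − 0.194) = 0.409 / 0.806 ≈ 0.5074

PS ≈ 0.507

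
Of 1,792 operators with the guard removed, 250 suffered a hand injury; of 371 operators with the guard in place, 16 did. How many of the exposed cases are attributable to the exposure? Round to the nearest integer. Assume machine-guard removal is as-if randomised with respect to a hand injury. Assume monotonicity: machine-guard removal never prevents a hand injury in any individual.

p₁ = P(outcome | exposed) = 250/1792 = 0.13951
p₀ = P(outcome | unexposed) = 16/371 = 0.043127
PN = (p₁ − p₀)/p₁ = (0.13951 − 0.043127) / 0.13951 ≈ 0.69087.
Attributable cases ≈ PN × (exposed cases) = 0.69087 × 250 ≈ 172.72.

about 173 cases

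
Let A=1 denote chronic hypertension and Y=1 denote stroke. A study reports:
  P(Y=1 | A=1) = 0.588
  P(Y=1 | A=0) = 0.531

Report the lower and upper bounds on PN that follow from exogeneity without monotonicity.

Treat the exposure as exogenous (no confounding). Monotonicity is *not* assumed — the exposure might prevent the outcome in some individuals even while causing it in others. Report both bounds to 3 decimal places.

0.097 ≤ PN ≤ 0.798

Let p₁ = 0.588, p₀ = 0.531.
Under exogeneity alone the bounds on PN are max{0,(p₁−p₀)/p₁} ≤ PN ≤ min{1,(1−p₀)/p₁}.
  lower = (p₁ − p₀)/p₁ = 0.057 / 0.588 ≈ 0.0969
  upper = min{1, (1 − p₀)/p₁} = 0.469 / 0.588 ≈ 0.7976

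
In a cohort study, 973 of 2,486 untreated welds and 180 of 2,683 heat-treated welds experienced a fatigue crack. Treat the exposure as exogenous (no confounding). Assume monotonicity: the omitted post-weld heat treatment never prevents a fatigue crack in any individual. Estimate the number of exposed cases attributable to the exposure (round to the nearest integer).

p₁ = P(outcome | exposed) = 973/2486 = 0.39139
p₀ = P(outcome | unexposed) = 180/2683 = 0.067089
PN = (p₁ − p₀)/p₁ = (0.39139 − 0.067089) / 0.39139 ≈ 0.82859.
Attributable cases ≈ PN × (exposed cases) = 0.82859 × 973 ≈ 806.22.

about 806 cases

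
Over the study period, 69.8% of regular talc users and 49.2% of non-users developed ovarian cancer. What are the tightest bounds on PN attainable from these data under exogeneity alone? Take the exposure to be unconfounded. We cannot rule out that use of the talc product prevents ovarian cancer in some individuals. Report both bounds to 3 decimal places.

0.295 ≤ PN ≤ 0.728

p₁ = 0.698, p₀ = 0.492.
Under exogeneity alone the bounds on PN are max{0,(p₁−p₀)/p₁} ≤ PN ≤ min{1,(1−p₀)/p₁}.
  lower = (p₁ − p₀)/p₁ = 0.206 / 0.698 ≈ 0.2951
  upper = min{1, (1 − p₀)/p₁} = 0.508 / 0.698 ≈ 0.7278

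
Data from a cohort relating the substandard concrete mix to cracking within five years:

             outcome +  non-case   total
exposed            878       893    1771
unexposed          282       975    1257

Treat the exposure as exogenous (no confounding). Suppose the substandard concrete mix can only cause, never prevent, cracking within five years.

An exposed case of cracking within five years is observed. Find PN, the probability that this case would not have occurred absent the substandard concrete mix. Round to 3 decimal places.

PN ≈ 0.547

p₁ = P(outcome | exposed) = 878/1771 = 0.49577
p₀ = P(outcome | unexposed) = 282/1257 = 0.22434
Under exogeneity and monotonicity, PN = (p₁ − p₀)/p₁.
PN = (0.49577 − 0.22434) / 0.49577 ≈ 0.5475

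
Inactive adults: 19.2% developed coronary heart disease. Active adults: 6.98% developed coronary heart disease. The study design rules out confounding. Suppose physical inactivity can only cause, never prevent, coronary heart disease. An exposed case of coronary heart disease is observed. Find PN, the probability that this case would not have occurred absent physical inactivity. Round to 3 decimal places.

PN ≈ 0.636

p₁ = 0.192, p₀ = 0.0698.
Under exogeneity and monotonicity, PN = (p₁ − p₀) / p₁.
PN = (0.192 − 0.0698) / 0.192 = 0.1222 / 0.192 ≈ 0.6365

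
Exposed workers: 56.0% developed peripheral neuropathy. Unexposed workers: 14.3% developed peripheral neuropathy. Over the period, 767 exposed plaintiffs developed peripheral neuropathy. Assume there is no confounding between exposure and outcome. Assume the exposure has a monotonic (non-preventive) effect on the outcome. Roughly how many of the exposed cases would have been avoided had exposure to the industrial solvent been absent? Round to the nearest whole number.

about 571 cases

p₁ = 0.56, p₀ = 0.143.
PN = (p₁ − p₀)/p₁ = (0.56 − 0.143) / 0.56 ≈ 0.74464.
Attributable cases ≈ PN × (exposed cases) = 0.74464 × 767 ≈ 571.14.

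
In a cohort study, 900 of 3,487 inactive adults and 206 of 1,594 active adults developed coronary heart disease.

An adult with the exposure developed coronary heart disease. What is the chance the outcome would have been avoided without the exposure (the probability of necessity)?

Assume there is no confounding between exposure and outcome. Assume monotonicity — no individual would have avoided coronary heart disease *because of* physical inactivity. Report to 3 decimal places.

p₁ = P(outcome | exposed) = 900/3487 = 0.2581
p₀ = P(outcome | unexposed) = 206/1594 = 0.12923
Under exogeneity and monotonicity, PN = (p₁ − p₀) / p₁.
PN = (0.2581 − 0.12923) / 0.2581 = 0.12887 / 0.2581 ≈ 0.4993

PN ≈ 0.499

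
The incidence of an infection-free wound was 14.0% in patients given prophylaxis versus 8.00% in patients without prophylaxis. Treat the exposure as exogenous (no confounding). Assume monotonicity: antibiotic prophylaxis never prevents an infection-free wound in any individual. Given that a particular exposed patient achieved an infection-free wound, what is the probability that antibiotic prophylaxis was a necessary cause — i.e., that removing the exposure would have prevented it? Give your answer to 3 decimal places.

p₁ = 0.14, p₀ = 0.08.
Under exogeneity and monotonicity, PN = (p₁ − p₀) / p₁.
PN = (0.14 − 0.08) / 0.14 = 0.06 / 0.14 ≈ 0.4286

PN ≈ 0.429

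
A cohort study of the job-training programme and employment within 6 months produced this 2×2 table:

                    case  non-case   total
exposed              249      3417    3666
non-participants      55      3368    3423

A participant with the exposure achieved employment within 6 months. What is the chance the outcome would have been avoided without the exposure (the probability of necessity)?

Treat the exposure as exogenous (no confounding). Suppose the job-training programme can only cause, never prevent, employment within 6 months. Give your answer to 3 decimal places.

p₁ = P(outcome | exposed) = 249/3666 = 0.067921
p₀ = P(outcome | unexposed) = 55/3423 = 0.016068
Under exogeneity and monotonicity, PN = (p₁ − p₀) / p₁.
PN = (0.067921 − 0.016068) / 0.067921 = 0.051854 / 0.067921 ≈ 0.7634

PN ≈ 0.763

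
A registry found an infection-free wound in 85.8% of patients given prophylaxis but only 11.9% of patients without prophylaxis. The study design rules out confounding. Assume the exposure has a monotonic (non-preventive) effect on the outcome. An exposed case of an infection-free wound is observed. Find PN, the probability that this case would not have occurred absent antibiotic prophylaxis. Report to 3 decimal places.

PN ≈ 0.861

p₁ = 0.858, p₀ = 0.119.
Under exogeneity and monotonicity, PN = (p₁ − p₀) / p₁.
PN = (0.858 − 0.119) / 0.858 = 0.739 / 0.858 ≈ 0.8613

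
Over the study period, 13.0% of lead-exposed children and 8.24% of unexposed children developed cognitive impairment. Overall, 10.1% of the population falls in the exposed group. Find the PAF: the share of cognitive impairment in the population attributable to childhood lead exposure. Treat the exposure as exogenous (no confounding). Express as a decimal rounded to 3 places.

p₁ = 0.13, p₀ = 0.0824.
Overall risk P(Y=1) = π·p₁ + (1−π)·p₀ = 0.101×0.13 + 0.899×0.0824 = 0.087208.
Under exogeneity, PAF = [P(Y=1) − p₀] / P(Y=1).
PAF = (0.087208 − 0.0824) / 0.087208 ≈ 0.0551

PAF ≈ 0.055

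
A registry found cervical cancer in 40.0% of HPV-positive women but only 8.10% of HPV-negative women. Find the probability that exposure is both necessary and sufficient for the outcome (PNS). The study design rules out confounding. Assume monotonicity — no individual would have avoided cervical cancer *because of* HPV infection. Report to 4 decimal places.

p₁ = 0.4, p₀ = 0.081.
Under exogeneity and monotonicity, PNS = p₁ − p₀.
PNS = 0.4 − 0.081 = 0.319

PNS ≈ 0.3190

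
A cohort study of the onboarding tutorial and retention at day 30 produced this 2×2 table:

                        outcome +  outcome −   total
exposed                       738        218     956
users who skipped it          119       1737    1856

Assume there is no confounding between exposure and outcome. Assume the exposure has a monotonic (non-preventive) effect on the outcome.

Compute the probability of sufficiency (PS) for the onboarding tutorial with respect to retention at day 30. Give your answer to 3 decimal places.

PS ≈ 0.756

p₁ = P(outcome | exposed) = 738/956 = 0.77197
p₀ = P(outcome | unexposed) = 119/1856 = 0.064116
Under exogeneity and monotonicity, PS = (p₁ − p₀)/(1 − p₀).
PS = (0.77197 − 0.064116) / 0.93588 ≈ 0.7563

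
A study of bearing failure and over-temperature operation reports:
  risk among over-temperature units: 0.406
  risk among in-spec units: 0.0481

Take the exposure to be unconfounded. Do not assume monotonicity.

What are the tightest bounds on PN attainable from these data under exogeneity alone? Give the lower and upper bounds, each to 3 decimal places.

0.882 ≤ PN ≤ 1.000

Let p₁ = 0.406, p₀ = 0.0481.
Under exogeneity alone the bounds on PN are max{0,(p₁−p₀)/p₁} ≤ PN ≤ min{1,(1−p₀)/p₁}.
  lower = (p₁ − p₀)/p₁ = 0.3579 / 0.406 ≈ 0.8815
  upper = min{1, (1 − p₀)/p₁} = 0.9519 / 0.406 ≈ 2.3446 → capped at 1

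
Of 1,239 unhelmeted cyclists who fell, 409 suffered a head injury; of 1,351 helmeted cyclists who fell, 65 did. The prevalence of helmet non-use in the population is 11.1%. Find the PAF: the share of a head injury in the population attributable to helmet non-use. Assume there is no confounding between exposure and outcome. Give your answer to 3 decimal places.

p₁ = P(outcome | exposed) = 409/1239 = 0.3301
p₀ = P(outcome | unexposed) = 65/1351 = 0.048113
Overall risk P(Y=1) = π·p₁ + (1−π)·p₀ = 0.111×0.3301 + 0.889×0.048113 = 0.079414.
Under exogeneity, PAF = [P(Y=1) − p₀] / P(Y=1).
PAF = (0.079414 − 0.048113) / 0.079414 ≈ 0.3942

PAF ≈ 0.394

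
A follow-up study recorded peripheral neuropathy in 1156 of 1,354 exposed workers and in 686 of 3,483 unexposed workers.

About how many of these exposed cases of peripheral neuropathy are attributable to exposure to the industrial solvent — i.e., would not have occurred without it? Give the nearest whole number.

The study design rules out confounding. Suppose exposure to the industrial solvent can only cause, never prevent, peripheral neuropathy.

p₁ = P(outcome | exposed) = 1156/1354 = 0.85377
p₀ = P(outcome | unexposed) = 686/3483 = 0.19696
PN = (p₁ − p₀)/p₁ = (0.85377 − 0.19696) / 0.85377 ≈ 0.76931.
Attributable cases ≈ PN × (exposed cases) = 0.76931 × 1156 ≈ 889.32.

about 889 cases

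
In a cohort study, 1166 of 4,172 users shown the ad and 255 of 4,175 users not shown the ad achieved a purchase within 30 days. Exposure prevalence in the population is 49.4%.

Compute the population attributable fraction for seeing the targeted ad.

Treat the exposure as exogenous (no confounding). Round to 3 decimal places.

p₁ = P(outcome | exposed) = 1166/4172 = 0.27948
p₀ = P(outcome | unexposed) = 255/4175 = 0.061078
Overall risk P(Y=1) = π·p₁ + (1−π)·p₀ = 0.494×0.27948 + 0.506×0.061078 = 0.16897.
Under exogeneity, PAF = [P(Y=1) − p₀] / P(Y=1).
PAF = (0.16897 − 0.061078) / 0.16897 ≈ 0.6385

PAF ≈ 0.639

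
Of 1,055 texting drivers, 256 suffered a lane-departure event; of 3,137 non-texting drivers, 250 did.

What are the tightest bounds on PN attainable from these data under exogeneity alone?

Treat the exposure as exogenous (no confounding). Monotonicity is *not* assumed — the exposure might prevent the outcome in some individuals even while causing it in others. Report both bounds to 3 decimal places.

0.672 ≤ PN ≤ 1.000

p₁ = P(outcome | exposed) = 256/1055 = 0.24265
p₀ = P(outcome | unexposed) = 250/3137 = 0.079694
Under exogeneity alone the bounds on PN are max{0,(p₁−p₀)/p₁} ≤ PN ≤ min{1,(1−p₀)/p₁}.
  lower = (p₁ − p₀)/p₁ = 0.16296 / 0.24265 ≈ 0.6716
  upper = min{1, (1 − p₀)/p₁} = 0.92031 / 0.24265 ≈ 3.7927 → capped at 1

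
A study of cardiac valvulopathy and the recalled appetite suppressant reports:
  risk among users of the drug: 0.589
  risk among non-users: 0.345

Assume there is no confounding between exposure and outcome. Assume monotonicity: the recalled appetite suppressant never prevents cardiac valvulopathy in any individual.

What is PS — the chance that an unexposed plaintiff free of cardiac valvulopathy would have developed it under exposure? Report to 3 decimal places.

PS ≈ 0.373

Let p₁ = 0.589, p₀ = 0.345.
Under exogeneity and monotonicity, PS = (p₁ − p₀) / (1 − p₀).
PS = (0.589 − 0.345) / (1 − 0.345) = 0.244 / 0.655 ≈ 0.3725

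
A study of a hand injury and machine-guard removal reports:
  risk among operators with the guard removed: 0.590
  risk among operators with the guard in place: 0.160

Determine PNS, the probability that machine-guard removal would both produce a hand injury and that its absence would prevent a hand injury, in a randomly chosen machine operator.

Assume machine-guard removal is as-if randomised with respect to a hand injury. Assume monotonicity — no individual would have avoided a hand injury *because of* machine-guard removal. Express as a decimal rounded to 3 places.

Let p₁ = 0.59, p₀ = 0.16.
Under exogeneity and monotonicity, PNS = p₁ − p₀.
PNS = 0.59 − 0.16 = 0.43

PNS ≈ 0.430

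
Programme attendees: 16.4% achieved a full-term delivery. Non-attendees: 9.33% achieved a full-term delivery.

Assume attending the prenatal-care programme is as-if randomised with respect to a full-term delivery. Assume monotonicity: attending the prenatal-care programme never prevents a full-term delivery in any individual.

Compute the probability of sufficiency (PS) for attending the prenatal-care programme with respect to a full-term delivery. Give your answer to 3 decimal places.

PS ≈ 0.078

p₁ = 0.164, p₀ = 0.0933.
Under exogeneity and monotonicity, PS = (p₁ − p₀) / (1 − p₀).
PS = (0.164 − 0.0933) / (1 − 0.0933) = 0.0707 / 0.9067 ≈ 0.0780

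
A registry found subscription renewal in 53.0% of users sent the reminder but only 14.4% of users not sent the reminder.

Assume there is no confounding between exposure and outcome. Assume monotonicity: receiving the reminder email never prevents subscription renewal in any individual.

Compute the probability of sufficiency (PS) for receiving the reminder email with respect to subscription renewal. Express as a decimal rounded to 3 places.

PS ≈ 0.451

p₁ = 0.53, p₀ = 0.144.
Under exogeneity and monotonicity, PS = (p₁ − p₀) / (1 − p₀).
PS = (0.53 − 0.144) / (1 − 0.144) = 0.386 / 0.856 ≈ 0.4509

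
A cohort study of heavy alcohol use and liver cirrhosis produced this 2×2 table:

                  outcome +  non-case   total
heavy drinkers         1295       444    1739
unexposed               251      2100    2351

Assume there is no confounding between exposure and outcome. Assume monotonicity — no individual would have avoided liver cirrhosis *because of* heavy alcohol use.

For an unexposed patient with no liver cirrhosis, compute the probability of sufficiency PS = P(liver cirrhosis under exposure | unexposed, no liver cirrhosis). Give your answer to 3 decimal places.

p₁ = P(outcome | exposed) = 1295/1739 = 0.74468
p₀ = P(outcome | unexposed) = 251/2351 = 0.10676
Under exogeneity and monotonicity, PS = (p₁ − p₀) / (1 − p₀).
PS = (0.74468 − 0.10676) / (1 − 0.10676) = 0.63792 / 0.89324 ≈ 0.7142

PS ≈ 0.714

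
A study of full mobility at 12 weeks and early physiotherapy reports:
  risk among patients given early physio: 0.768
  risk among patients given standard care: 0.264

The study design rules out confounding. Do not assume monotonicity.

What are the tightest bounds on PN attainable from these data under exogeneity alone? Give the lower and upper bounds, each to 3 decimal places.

Let p₁ = 0.768, p₀ = 0.264.
Under exogeneity alone the bounds on PN are max{0,(p₁−p₀)/p₁} ≤ PN ≤ min{1,(1−p₀)/p₁}.
  lower = (p₁ − p₀)/p₁ = 0.504 / 0.768 ≈ 0.6562
  upper = min{1, (1 − p₀)/p₁} = 0.736 / 0.768 ≈ 0.9583

0.656 ≤ PN ≤ 0.958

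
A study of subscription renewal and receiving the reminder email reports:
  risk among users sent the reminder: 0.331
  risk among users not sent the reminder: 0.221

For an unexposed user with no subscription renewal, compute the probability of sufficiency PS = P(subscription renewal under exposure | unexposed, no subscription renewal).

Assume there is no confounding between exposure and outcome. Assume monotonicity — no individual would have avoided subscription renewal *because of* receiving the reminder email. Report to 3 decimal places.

Let p₁ = 0.331, p₀ = 0.221.
Under exogeneity and monotonicity, PS = (p₁ − p₀) / (1 − p₀).
PS = (0.331 − 0.221) / (1 − 0.221) = 0.11 / 0.779 ≈ 0.1412

PS ≈ 0.141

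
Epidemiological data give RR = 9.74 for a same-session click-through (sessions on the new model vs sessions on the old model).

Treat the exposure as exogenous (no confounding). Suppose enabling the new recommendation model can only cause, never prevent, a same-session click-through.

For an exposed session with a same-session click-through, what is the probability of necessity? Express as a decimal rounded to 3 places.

PN ≈ 0.897

Under exogeneity and monotonicity, PN = (RR − 1) / RR = 1 − 1/RR.
PN = (9.74 − 1) / 9.74 = 8.74 / 9.74 ≈ 0.8973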